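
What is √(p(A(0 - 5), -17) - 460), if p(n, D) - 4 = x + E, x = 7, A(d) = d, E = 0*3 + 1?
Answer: 8*I*√7 ≈ 21.166*I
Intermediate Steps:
E = 1 (E = 0 + 1 = 1)
p(n, D) = 12 (p(n, D) = 4 + (7 + 1) = 4 + 8 = 12)
√(p(A(0 - 5), -17) - 460) = √(12 - 460) = √(-448) = 8*I*√7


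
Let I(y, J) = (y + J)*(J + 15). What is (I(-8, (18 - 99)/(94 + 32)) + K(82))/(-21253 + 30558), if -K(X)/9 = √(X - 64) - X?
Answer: 120327/1823780 - 27*√2/9305 ≈ 0.061873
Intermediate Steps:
I(y, J) = (15 + J)*(J + y) (I(y, J) = (J + y)*(15 + J) = (15 + J)*(J + y))
K(X) = -9*√(-64 + X) + 9*X (K(X) = -9*(√(X - 64) - X) = -9*(√(-64 + X) - X) = -9*√(-64 + X) + 9*X)
(I(-8, (18 - 99)/(94 + 32)) + K(82))/(-21253 + 30558) = ((((18 - 99)/(94 + 32))² + 15*((18 - 99)/(94 + 32)) + 15*(-8) + ((18 - 99)/(94 + 32))*(-8)) + (-9*√(-64 + 82) + 9*82))/(-21253 + 30558) = (((-81/126)² + 15*(-81/126) - 120 - 81/126*(-8)) + (-27*√2 + 738))/9305 = (((-81*1/126)² + 15*(-81*1/126) - 120 - 81*1/126*(-8)) + (-27*√2 + 738))*(1/9305) = (((-9/14)² + 15*(-9/14) - 120 - 9/14*(-8)) + (-27*√2 + 738))*(1/9305) = ((81/196 - 135/14 - 120 + 36/7) + (738 - 27*√2))*(1/9305) = (-24321/196 + (738 - 27*√2))*(1/9305) = (120327/196 - 27*√2)*(1/9305) = 120327/1823780 - 27*√2/9305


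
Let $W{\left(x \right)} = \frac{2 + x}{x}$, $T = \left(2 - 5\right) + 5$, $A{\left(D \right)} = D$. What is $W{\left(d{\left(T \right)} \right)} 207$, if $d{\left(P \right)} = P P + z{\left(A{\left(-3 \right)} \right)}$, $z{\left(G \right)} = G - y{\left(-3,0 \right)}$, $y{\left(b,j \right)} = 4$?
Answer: $69$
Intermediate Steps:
$T = 2$ ($T = -3 + 5 = 2$)
$z{\left(G \right)} = -4 + G$ ($z{\left(G \right)} = G - 4 = -4 + G$)
$d{\left(P \right)} = -7 + P^{2}$ ($d{\left(P \right)} = P P - 7 = P^{2} - 7 = -7 + P^{2}$)
$W{\left(x \right)} = \frac{2 + x}{x}$
$W{\left(d{\left(T \right)} \right)} 207 = \frac{2 - \left(7 - 2^{2}\right)}{-7 + 2^{2}} \cdot 207 = \frac{2 + \left(-7 + 4\right)}{-7 + 4} \cdot 207 = \frac{2 - 3}{-3} \cdot 207 = \left(- \frac{1}{3}\right) \left(-1\right) 207 = \frac{1}{3} \cdot 207 = 69$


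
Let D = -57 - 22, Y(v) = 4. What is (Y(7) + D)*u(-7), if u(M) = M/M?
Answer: -75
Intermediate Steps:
D = -79
u(M) = 1
(Y(7) + D)*u(-7) = (4 - 79)*1 = -75*1 = -75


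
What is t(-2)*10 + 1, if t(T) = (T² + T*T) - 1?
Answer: 71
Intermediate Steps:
t(T) = -1 + 2*T² (t(T) = (T² + T²) - 1 = 2*T² - 1 = -1 + 2*T²)
t(-2)*10 + 1 = (-1 + 2*(-2)²)*10 + 1 = (-1 + 2*4)*10 + 1 = (-1 + 8)*10 + 1 = 7*10 + 1 = 70 + 1 = 71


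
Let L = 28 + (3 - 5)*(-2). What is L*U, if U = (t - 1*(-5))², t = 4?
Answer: 2592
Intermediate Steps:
U = 81 (U = (4 - 1*(-5))² = (4 + 5)² = 9² = 81)
L = 32 (L = 28 - 2*(-2) = 28 + 4 = 32)
L*U = 32*81 = 2592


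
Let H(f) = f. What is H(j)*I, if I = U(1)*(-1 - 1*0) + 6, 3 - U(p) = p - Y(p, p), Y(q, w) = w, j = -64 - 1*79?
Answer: -429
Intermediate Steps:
j = -143 (j = -64 - 79 = -143)
U(p) = 3 (U(p) = 3 - (p - p) = 3 - 1*0 = 3 + 0 = 3)
I = 3 (I = 3*(-1 - 1*0) + 6 = 3*(-1 + 0) + 6 = 3*(-1) + 6 = -3 + 6 = 3)
H(j)*I = -143*3 = -429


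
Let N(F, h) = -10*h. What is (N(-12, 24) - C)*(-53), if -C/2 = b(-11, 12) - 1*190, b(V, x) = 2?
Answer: 32648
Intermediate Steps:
C = 376 (C = -2*(2 - 1*190) = -2*(2 - 190) = -2*(-188) = 376)
(N(-12, 24) - C)*(-53) = (-10*24 - 1*376)*(-53) = (-240 - 376)*(-53) = -616*(-53) = 32648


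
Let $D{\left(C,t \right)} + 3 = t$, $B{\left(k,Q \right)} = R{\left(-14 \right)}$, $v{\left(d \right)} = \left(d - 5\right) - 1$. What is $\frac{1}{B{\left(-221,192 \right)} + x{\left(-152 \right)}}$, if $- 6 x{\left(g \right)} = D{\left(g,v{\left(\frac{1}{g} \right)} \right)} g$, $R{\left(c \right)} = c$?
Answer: $- \frac{6}{1453} \approx -0.0041294$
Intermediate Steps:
$v{\left(d \right)} = -6 + d$ ($v{\left(d \right)} = \left(-5 + d\right) - 1 = -6 + d$)
$B{\left(k,Q \right)} = -14$
$D{\left(C,t \right)} = -3 + t$
$x{\left(g \right)} = - \frac{g \left(-9 + \frac{1}{g}\right)}{6}$ ($x{\left(g \right)} = - \frac{\left(-3 - \left(6 - \frac{1}{g}\right)\right) g}{6} = - \frac{\left(-9 + \frac{1}{g}\right) g}{6} = - \frac{g \left(-9 + \frac{1}{g}\right)}{6}$)
$\frac{1}{B{\left(-221,192 \right)} + x{\left(-152 \right)}} = \frac{1}{-14 + \left(- \frac{1}{6} + \frac{3}{2} \left(-152\right)\right)} = \frac{1}{-14 - \frac{1369}{6}} = \frac{1}{- \frac{1453}{6}} = - \frac{6}{1453}$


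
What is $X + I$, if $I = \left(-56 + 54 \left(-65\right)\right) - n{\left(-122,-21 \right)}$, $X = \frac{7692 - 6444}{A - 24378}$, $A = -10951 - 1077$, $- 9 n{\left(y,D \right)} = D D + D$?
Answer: $- \frac{192189146}{54609} \approx -3519.4$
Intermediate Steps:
$n{\left(y,D \right)} = - \frac{D}{9} - \frac{D^{2}}{9}$ ($n{\left(y,D \right)} = - \frac{D D + D}{9} = - \frac{D^{2} + D}{9} = - \frac{D + D^{2}}{9} = - \frac{D}{9} - \frac{D^{2}}{9}$)
$A = -12028$ ($A = -10951 - 1077 = -12028$)
$X = - \frac{624}{18203}$ ($X = \frac{7692 - 6444}{-12028 - 24378} = \frac{1248}{-36406} = 1248 \left(- \frac{1}{36406}\right) = - \frac{624}{18203} \approx -0.03428$)
$I = - \frac{10558}{3}$ ($I = \left(-56 + 54 \left(-65\right)\right) - \left(- \frac{1}{9}\right) \left(-21\right) \left(1 - 21\right) = \left(-56 - 3510\right) - \left(- \frac{1}{9}\right) \left(-21\right) \left(-20\right) = -3566 - - \frac{140}{3} = -3566 + \frac{140}{3} = - \frac{10558}{3} \approx -3519.3$)
$X + I = - \frac{624}{18203} - \frac{10558}{3} = - \frac{192189146}{54609}$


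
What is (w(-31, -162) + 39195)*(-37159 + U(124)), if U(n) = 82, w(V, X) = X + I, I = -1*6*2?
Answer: -1446781617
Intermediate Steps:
I = -12 (I = -6*2 = -12)
w(V, X) = -12 + X (w(V, X) = X - 12 = -12 + X)
(w(-31, -162) + 39195)*(-37159 + U(124)) = ((-12 - 162) + 39195)*(-37159 + 82) = (-174 + 39195)*(-37077) = 39021*(-37077) = -1446781617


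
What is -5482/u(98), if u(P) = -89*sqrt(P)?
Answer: 2741*sqrt(2)/623 ≈ 6.2221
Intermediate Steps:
-5482/u(98) = -5482*(-sqrt(2)/1246) = -(-2741)*sqrt(2)/623 = 2741*sqrt(2)/623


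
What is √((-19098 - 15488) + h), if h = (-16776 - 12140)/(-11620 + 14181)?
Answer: 7*I*√4630897518/2561 ≈ 186.0*I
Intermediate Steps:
h = -28916/2561 ≈ -11.291
√((-19098 - 15488) + h) = √((-19098 - 15488) - 28916/2561) = √(-34586 - 28916/2561) = √(-88603662/2561) = 7*I*√4630897518/2561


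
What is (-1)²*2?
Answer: 2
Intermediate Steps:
(-1)²*2 = 1*2 = 2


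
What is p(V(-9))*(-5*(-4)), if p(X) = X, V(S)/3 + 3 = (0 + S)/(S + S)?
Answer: -150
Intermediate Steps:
V(S) = -15/2 (V(S) = -9 + 3*((0 + S)/(S + S)) = -9 + 3*(S/((2*S))) = -9 + 3*(S*(1/(2*S))) = -9 + 3*(½) = -9 + 3/2 = -15/2)
p(V(-9))*(-5*(-4)) = -(-75)*(-4)/2 = -15/2*20 = -150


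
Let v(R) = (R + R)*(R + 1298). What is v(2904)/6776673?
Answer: 8135072/2258891 ≈ 3.6014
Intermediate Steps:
v(R) = 2*R*(1298 + R) (v(R) = (2*R)*(1298 + R) = 2*R*(1298 + R))
v(2904)/6776673 = (2*2904*(1298 + 2904))/6776673 = (2*2904*4202)*(1/6776673) = 24405216*(1/6776673) = 8135072/2258891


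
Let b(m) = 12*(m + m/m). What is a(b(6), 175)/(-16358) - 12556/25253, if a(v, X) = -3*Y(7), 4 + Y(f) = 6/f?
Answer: -719702017/1445810009 ≈ -0.49778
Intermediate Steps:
Y(f) = -4 + 6/f
b(m) = 12 + 12*m (b(m) = 12*(m + 1) = 12*(1 + m) = 12 + 12*m)
a(v, X) = 66/7 (a(v, X) = -3*(-4 + 6/7) = -3*(-22/7) = 66/7)
a(b(6), 175)/(-16358) - 12556/25253 = (66/7)/(-16358) - 12556/25253 = (66/7)*(-1/16358) - 12556*1/25253 = -33/57253 - 12556/25253 = -719702017/1445810009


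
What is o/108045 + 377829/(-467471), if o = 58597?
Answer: -1918590874/7215414885 ≈ -0.26590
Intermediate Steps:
o/108045 + 377829/(-467471) = 58597/108045 + 377829/(-467471) = 58597*(1/108045) + 377829*(-1/467471) = 8371/15435 - 377829/467471 = -1918590874/7215414885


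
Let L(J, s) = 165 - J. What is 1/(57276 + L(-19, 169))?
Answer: 1/57460 ≈ 1.7403e-5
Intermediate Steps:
1/(57276 + L(-19, 169)) = 1/(57276 + (165 - 1*(-19))) = 1/(57276 + (165 + 19)) = 1/(57276 + 184) = 1/57460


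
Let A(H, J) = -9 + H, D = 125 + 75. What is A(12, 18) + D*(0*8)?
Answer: 3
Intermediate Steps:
D = 200
A(12, 18) + D*(0*8) = (-9 + 12) + 200*(0*8) = 3 + 200*0 = 3 + 0 = 3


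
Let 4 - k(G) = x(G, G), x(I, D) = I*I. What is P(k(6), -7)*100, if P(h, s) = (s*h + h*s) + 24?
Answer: 47200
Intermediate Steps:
x(I, D) = I²
k(G) = 4 - G²
P(h, s) = 24 + 2*h*s (P(h, s) = (h*s + h*s) + 24 = 2*h*s + 24 = 24 + 2*h*s)
P(k(6), -7)*100 = (24 + 2*(4 - 1*6²)*(-7))*100 = (24 + 2*(4 - 1*36)*(-7))*100 = (24 + 2*(4 - 36)*(-7))*100 = (24 + 2*(-32)*(-7))*100 = (24 + 448)*100 = 472*100 = 47200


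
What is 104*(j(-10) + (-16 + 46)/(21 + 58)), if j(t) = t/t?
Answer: 11336/79 ≈ 143.49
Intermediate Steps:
j(t) = 1
104*(j(-10) + (-16 + 46)/(21 + 58)) = 104*(1 + (-16 + 46)/(21 + 58)) = 104*(1 + 30/79) = 104*(109/79) = 11336/79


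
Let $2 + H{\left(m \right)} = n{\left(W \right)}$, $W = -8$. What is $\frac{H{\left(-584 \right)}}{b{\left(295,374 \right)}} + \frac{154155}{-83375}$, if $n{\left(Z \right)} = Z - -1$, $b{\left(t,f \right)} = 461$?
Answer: $- \frac{14363166}{7687175} \approx -1.8685$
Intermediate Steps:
$n{\left(Z \right)} = 1 + Z$ ($n{\left(Z \right)} = Z + 1 = 1 + Z$)
$H{\left(m \right)} = -9$ ($H{\left(m \right)} = -2 + \left(1 - 8\right) = -2 - 7 = -9$)
$\frac{H{\left(-584 \right)}}{b{\left(295,374 \right)}} + \frac{154155}{-83375} = - \frac{9}{461} + \frac{154155}{-83375} = \left(-9\right) \frac{1}{461} + 154155 \left(- \frac{1}{83375}\right) = - \frac{9}{461} - \frac{30831}{16675} = - \frac{14363166}{7687175}$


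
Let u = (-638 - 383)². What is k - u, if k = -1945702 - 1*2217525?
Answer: -5205668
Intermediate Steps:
u = 1042441 (u = (-1021)² = 1042441)
k = -4163227 (k = -1945702 - 2217525 = -4163227)
k - u = -4163227 - 1*1042441 = -4163227 - 1042441 = -5205668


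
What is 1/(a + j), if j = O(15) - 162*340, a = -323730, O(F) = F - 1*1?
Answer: -1/378796 ≈ -2.6399e-6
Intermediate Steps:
O(F) = -1 + F (O(F) = F - 1 = -1 + F)
j = -55066 (j = (-1 + 15) - 162*340 = 14 - 55080 = -55066)
1/(a + j) = 1/(-323730 - 55066) = 1/(-378796) = -1/378796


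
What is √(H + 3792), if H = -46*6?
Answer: 2*√879 ≈ 59.296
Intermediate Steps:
H = -276
√(H + 3792) = √(-276 + 3792) = √3516 = 2*√879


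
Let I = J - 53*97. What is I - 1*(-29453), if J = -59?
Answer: 24253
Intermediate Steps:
I = -5200 (I = -59 - 53*97 = -59 - 5141 = -5200)
I - 1*(-29453) = -5200 - 1*(-29453) = -5200 + 29453 = 24253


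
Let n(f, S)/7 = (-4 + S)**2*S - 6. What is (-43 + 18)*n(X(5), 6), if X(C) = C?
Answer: -3150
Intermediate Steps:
n(f, S) = -42 + 7*S*(-4 + S)**2 (n(f, S) = 7*((-4 + S)**2*S - 6) = 7*(S*(-4 + S)**2 - 6) = 7*(-6 + S*(-4 + S)**2) = -42 + 7*S*(-4 + S)**2)
(-43 + 18)*n(X(5), 6) = (-43 + 18)*(-42 + 7*6*(-4 + 6)**2) = -25*(-42 + 7*6*2**2) = -25*(-42 + 7*6*4) = -25*(-42 + 168) = -25*126 = -3150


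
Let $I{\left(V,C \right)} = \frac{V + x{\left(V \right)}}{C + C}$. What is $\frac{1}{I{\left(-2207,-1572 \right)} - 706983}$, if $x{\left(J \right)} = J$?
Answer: $- \frac{1572}{1111375069} \approx -1.4145 \cdot 10^{-6}$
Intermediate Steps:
$I{\left(V,C \right)} = \frac{V}{C}$ ($I{\left(V,C \right)} = \frac{V + V}{C + C} = \frac{2 V}{2 C} = 2 V \frac{1}{2 C} = \frac{V}{C}$)
$\frac{1}{I{\left(-2207,-1572 \right)} - 706983} = \frac{1}{- \frac{2207}{-1572} - 706983} = \frac{1}{\left(-2207\right) \left(- \frac{1}{1572}\right) - 706983} = \frac{1}{\frac{2207}{1572} - 706983} = \frac{1}{- \frac{1111375069}{1572}} = - \frac{1572}{1111375069}$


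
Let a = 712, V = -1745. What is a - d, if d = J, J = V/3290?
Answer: 468845/658 ≈ 712.53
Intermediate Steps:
J = -349/658 (J = -1745/3290 = -1745*1/3290 = -349/658 ≈ -0.53040)
d = -349/658 ≈ -0.53040
a - d = 712 - 1*(-349/658) = 712 + 349/658 = 468845/658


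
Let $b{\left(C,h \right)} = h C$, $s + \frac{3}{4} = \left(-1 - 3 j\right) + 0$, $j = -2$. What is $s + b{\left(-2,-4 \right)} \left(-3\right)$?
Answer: $- \frac{79}{4} \approx -19.75$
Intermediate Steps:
$s = \frac{17}{4}$ ($s = - \frac{3}{4} + \left(\left(-1 - -6\right) + 0\right) = - \frac{3}{4} + \left(\left(-1 + 6\right) + 0\right) = - \frac{3}{4} + \left(5 + 0\right) = - \frac{3}{4} + 5 = \frac{17}{4} \approx 4.25$)
$b{\left(C,h \right)} = C h$
$s + b{\left(-2,-4 \right)} \left(-3\right) = \frac{17}{4} + \left(-2\right) \left(-4\right) \left(-3\right) = \frac{17}{4} + 8 \left(-3\right) = \frac{17}{4} - 24 = - \frac{79}{4}$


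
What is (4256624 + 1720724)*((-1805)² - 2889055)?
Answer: 2205462091560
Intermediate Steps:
(4256624 + 1720724)*((-1805)² - 2889055) = 5977348*(3258025 - 2889055) = 5977348*368970 = 2205462091560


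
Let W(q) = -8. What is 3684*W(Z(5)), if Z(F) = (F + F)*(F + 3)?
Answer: -29472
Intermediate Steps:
Z(F) = 2*F*(3 + F) (Z(F) = (2*F)*(3 + F) = 2*F*(3 + F))
3684*W(Z(5)) = 3684*(-8) = -29472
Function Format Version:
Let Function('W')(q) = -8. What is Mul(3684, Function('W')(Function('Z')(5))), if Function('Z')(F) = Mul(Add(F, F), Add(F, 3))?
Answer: -29472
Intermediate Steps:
Function('Z')(F) = Mul(2, F, Add(3, F)) (Function('Z')(F) = Mul(Mul(2, F), Add(3, F)) = Mul(2, F, Add(3, F)))
Mul(3684, Function('W')(Function('Z')(5))) = Mul(3684, -8) = -29472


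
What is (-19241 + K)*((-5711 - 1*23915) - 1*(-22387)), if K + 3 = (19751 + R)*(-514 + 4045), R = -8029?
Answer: -299485667982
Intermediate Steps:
K = 41390379 (K = -3 + (19751 - 8029)*(-514 + 4045) = -3 + 11722*3531 = -3 + 41390382 = 41390379)
(-19241 + K)*((-5711 - 1*23915) - 1*(-22387)) = (-19241 + 41390379)*((-5711 - 1*23915) - 1*(-22387)) = 41371138*((-5711 - 23915) + 22387) = 41371138*(-29626 + 22387) = 41371138*(-7239) = -299485667982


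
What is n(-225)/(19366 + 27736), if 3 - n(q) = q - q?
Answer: 3/47102 ≈ 6.3692e-5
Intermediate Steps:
n(q) = 3 (n(q) = 3 - (q - q) = 3 - 1*0 = 3 + 0 = 3)
n(-225)/(19366 + 27736) = 3/(19366 + 27736) = 3/47102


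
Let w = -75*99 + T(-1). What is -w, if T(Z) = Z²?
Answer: 7424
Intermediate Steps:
w = -7424 (w = -75*99 + (-1)² = -7425 + 1 = -7424)
-w = -1*(-7424) = 7424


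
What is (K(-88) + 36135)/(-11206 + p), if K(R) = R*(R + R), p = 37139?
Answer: 51623/25933 ≈ 1.9906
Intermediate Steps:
K(R) = 2*R² (K(R) = R*(2*R) = 2*R²)
(K(-88) + 36135)/(-11206 + p) = (2*(-88)² + 36135)/(-11206 + 37139) = (2*7744 + 36135)/25933 = (15488 + 36135)*(1/25933) = 51623*(1/25933) = 51623/25933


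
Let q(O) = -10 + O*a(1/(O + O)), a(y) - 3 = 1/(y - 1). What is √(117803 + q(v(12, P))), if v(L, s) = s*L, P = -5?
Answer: √14238373/11 ≈ 343.03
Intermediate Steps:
a(y) = 3 + 1/(-1 + y) (a(y) = 3 + 1/(y - 1) = 3 + 1/(-1 + y))
v(L, s) = L*s
q(O) = -10 + O*(-2 + 3/(2*O))/(-1 + 1/(2*O)) (q(O) = -10 + O*((-2 + 3/(O + O))/(-1 + 1/(O + O))) = -10 + O*((-2 + 3/((2*O)))/(-1 + 1/(2*O))) = -10 + O*((-2 + 3*(1/(2*O)))/(-1 + 1/(2*O))) = -10 + O*((-2 + 3/(2*O))/(-1 + 1/(2*O))) = -10 + O*(-2 + 3/(2*O))/(-1 + 1/(2*O)))
√(117803 + q(v(12, P))) = √(117803 + (10 - 276*(-5) + 4*(12*(-5))²)/(-1 + 2*(12*(-5)))) = √(117803 + (10 - 23*(-60) + 4*(-60)²)/(-1 + 2*(-60))) = √(117803 + (10 + 1380 + 4*3600)/(-1 - 120)) = √(117803 + (10 + 1380 + 14400)/(-121)) = √(117803 - 1/121*15790) = √(117803 - 15790/121) = √(14238373/121) = √14238373/11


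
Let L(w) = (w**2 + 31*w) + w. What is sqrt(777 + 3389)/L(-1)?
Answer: -sqrt(4166)/31 ≈ -2.0821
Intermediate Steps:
L(w) = w**2 + 32*w
sqrt(777 + 3389)/L(-1) = sqrt(777 + 3389)/((-(32 - 1))) = sqrt(4166)/((-1*31)) = sqrt(4166)/(-31) = sqrt(4166)*(-1/31) = -sqrt(4166)/31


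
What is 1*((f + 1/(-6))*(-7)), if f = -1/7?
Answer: 13/6 ≈ 2.1667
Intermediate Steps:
f = -⅐ (f = -1*⅐ = -⅐ ≈ -0.14286)
1*((f + 1/(-6))*(-7)) = 1*((-⅐ + 1/(-6))*(-7)) = 1*((-⅐ - ⅙)*(-7)) = 1*(-13/42*(-7)) = 1*(13/6) = 13/6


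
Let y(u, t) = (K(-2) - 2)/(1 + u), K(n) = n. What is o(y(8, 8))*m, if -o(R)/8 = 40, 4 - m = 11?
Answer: 2240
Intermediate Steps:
m = -7 (m = 4 - 1*11 = 4 - 11 = -7)
y(u, t) = -4/(1 + u) (y(u, t) = (-2 - 2)/(1 + u) = -4/(1 + u))
o(R) = -320 (o(R) = -8*40 = -320)
o(y(8, 8))*m = -320*(-7) = 2240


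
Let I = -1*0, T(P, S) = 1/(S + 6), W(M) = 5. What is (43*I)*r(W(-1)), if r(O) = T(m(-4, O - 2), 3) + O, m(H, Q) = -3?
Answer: 0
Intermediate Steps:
T(P, S) = 1/(6 + S)
r(O) = ⅑ + O (r(O) = 1/(6 + 3) + O = 1/9 + O = ⅑ + O)
I = 0
(43*I)*r(W(-1)) = (43*0)*(⅑ + 5) = 0*(46/9) = 0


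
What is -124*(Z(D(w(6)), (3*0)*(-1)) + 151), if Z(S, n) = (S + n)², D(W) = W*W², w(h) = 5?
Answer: -1956224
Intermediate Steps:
D(W) = W³
-124*(Z(D(w(6)), (3*0)*(-1)) + 151) = -124*((5³ + (3*0)*(-1))² + 151) = -124*((125 + 0*(-1))² + 151) = -124*((125 + 0)² + 151) = -124*(125² + 151) = -124*(15625 + 151) = -124*15776 = -1956224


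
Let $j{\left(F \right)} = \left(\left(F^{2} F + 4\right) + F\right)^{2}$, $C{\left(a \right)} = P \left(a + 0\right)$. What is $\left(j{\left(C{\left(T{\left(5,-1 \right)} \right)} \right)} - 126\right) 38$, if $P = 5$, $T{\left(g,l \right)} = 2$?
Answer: $39066660$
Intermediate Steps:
$C{\left(a \right)} = 5 a$ ($C{\left(a \right)} = 5 \left(a + 0\right) = 5 a$)
$j{\left(F \right)} = \left(4 + F + F^{3}\right)^{2}$ ($j{\left(F \right)} = \left(\left(F^{3} + 4\right) + F\right)^{2} = \left(\left(4 + F^{3}\right) + F\right)^{2} = \left(4 + F + F^{3}\right)^{2}$)
$\left(j{\left(C{\left(T{\left(5,-1 \right)} \right)} \right)} - 126\right) 38 = \left(\left(4 + 5 \cdot 2 + \left(5 \cdot 2\right)^{3}\right)^{2} - 126\right) 38 = \left(\left(4 + 10 + 10^{3}\right)^{2} - 126\right) 38 = \left(\left(4 + 10 + 1000\right)^{2} - 126\right) 38 = \left(1014^{2} - 126\right) 38 = \left(1028196 - 126\right) 38 = 1028070 \cdot 38 = 39066660$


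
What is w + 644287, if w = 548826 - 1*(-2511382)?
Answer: 3704495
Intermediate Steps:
w = 3060208 (w = 548826 + 2511382 = 3060208)
w + 644287 = 3060208 + 644287 = 3704495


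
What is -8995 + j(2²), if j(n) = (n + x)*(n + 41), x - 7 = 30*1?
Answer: -7150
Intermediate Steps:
x = 37 (x = 7 + 30*1 = 7 + 30 = 37)
j(n) = (37 + n)*(41 + n) (j(n) = (n + 37)*(n + 41) = (37 + n)*(41 + n))
-8995 + j(2²) = -8995 + (1517 + (2²)² + 78*2²) = -8995 + (1517 + 4² + 78*4) = -8995 + (1517 + 16 + 312) = -8995 + 1845 = -7150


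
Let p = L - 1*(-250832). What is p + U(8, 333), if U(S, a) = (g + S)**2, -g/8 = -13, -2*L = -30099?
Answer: 556851/2 ≈ 2.7843e+5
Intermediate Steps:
L = 30099/2 (L = -1/2*(-30099) = 30099/2 ≈ 15050.)
g = 104 (g = -8*(-13) = 104)
U(S, a) = (104 + S)**2
p = 531763/2 (p = 30099/2 - 1*(-250832) = 30099/2 + 250832 = 531763/2 ≈ 2.6588e+5)
p + U(8, 333) = 531763/2 + (104 + 8)**2 = 531763/2 + 112**2 = 531763/2 + 12544 = 556851/2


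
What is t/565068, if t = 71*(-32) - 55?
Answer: -2327/565068 ≈ -0.0041181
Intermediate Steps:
t = -2327 (t = -2272 - 55 = -2327)
t/565068 = -2327/565068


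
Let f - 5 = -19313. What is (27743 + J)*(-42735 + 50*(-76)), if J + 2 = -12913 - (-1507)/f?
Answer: -13322854953595/19308 ≈ -6.9002e+8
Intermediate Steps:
f = -19308 (f = 5 - 19313 = -19308)
J = -249364327/19308 (J = -2 + (-12913 - (-1507)/(-19308)) = -2 + (-12913 - (-1507)*(-1)/19308) = -2 + (-12913 - 1*1507/19308) = -2 + (-12913 - 1507/19308) = -2 - 249325711/19308 = -249364327/19308 ≈ -12915.)
(27743 + J)*(-42735 + 50*(-76)) = (27743 - 249364327/19308)*(-42735 + 50*(-76)) = 286297517*(-42735 - 3800)/19308 = (286297517/19308)*(-46535) = -13322854953595/19308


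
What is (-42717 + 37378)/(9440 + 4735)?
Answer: -5339/14175 ≈ -0.37665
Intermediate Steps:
(-42717 + 37378)/(9440 + 4735) = -5339/14175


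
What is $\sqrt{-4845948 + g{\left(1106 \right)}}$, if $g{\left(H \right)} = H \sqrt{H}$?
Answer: $\sqrt{-4845948 + 1106 \sqrt{1106}} \approx 2193.0 i$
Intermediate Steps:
$g{\left(H \right)} = H^{\frac{3}{2}}$
$\sqrt{-4845948 + g{\left(1106 \right)}} = \sqrt{-4845948 + 1106^{\frac{3}{2}}} = \sqrt{-4845948 + 1106 \sqrt{1106}}$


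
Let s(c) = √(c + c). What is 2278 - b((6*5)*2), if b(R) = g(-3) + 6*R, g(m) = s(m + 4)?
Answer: 1918 - √2 ≈ 1916.6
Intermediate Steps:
s(c) = √2*√c (s(c) = √(2*c) = √2*√c)
g(m) = √2*√(4 + m) (g(m) = √2*√(m + 4) = √2*√(4 + m))
b(R) = √2 + 6*R (b(R) = √(8 + 2*(-3)) + 6*R = √(8 - 6) + 6*R = √2 + 6*R)
2278 - b((6*5)*2) = 2278 - (√2 + 6*((6*5)*2)) = 2278 - (√2 + 6*(30*2)) = 2278 - (√2 + 6*60) = 2278 - (√2 + 360) = 2278 - (360 + √2) = 2278 + (-360 - √2) = 1918 - √2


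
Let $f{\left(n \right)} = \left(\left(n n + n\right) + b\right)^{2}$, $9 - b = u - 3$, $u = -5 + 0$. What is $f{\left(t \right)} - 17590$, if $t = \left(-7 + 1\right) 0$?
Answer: $-17301$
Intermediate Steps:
$u = -5$
$t = 0$ ($t = \left(-6\right) 0 = 0$)
$b = 17$ ($b = 9 - \left(-5 - 3\right) = 9 - -8 = 9 + 8 = 17$)
$f{\left(n \right)} = \left(17 + n + n^{2}\right)^{2}$ ($f{\left(n \right)} = \left(\left(n n + n\right) + 17\right)^{2} = \left(\left(n^{2} + n\right) + 17\right)^{2} = \left(\left(n + n^{2}\right) + 17\right)^{2} = \left(17 + n + n^{2}\right)^{2}$)
$f{\left(t \right)} - 17590 = \left(17 + 0 + 0^{2}\right)^{2} - 17590 = \left(17 + 0 + 0\right)^{2} - 17590 = 17^{2} - 17590 = 289 - 17590 = -17301$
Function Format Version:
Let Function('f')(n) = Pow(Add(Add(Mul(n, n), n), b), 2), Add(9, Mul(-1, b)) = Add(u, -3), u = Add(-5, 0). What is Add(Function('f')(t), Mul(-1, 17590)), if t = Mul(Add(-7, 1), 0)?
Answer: -17301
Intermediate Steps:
u = -5
t = 0 (t = Mul(-6, 0) = 0)
b = 17 (b = Add(9, Mul(-1, Add(-5, -3))) = Add(9, Mul(-1, -8)) = Add(9, 8) = 17)
Function('f')(n) = Pow(Add(17, n, Pow(n, 2)), 2) (Function('f')(n) = Pow(Add(Add(Mul(n, n), n), 17), 2) = Pow(Add(Add(Pow(n, 2), n), 17), 2) = Pow(Add(Add(n, Pow(n, 2)), 17), 2) = Pow(Add(17, n, Pow(n, 2)), 2))
Add(Function('f')(t), Mul(-1, 17590)) = Add(Pow(Add(17, 0, Pow(0, 2)), 2), Mul(-1, 17590)) = Add(Pow(Add(17, 0, 0), 2), -17590) = Add(Pow(17, 2), -17590) = Add(289, -17590) = -17301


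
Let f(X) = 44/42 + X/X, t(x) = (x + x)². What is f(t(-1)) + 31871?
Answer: 669334/21 ≈ 31873.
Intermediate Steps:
t(x) = 4*x² (t(x) = (2*x)² = 4*x²)
f(X) = 43/21 (f(X) = 44*(1/42) + 1 = 22/21 + 1 = 43/21)
f(t(-1)) + 31871 = 43/21 + 31871 = 669334/21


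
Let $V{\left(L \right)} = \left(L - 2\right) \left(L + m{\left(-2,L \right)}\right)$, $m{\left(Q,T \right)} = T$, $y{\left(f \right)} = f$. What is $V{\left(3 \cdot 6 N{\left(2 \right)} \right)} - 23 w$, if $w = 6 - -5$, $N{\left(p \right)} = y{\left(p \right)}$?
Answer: $2195$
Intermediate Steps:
$N{\left(p \right)} = p$
$V{\left(L \right)} = 2 L \left(-2 + L\right)$ ($V{\left(L \right)} = \left(L - 2\right) \left(L + L\right) = \left(-2 + L\right) 2 L = 2 L \left(-2 + L\right)$)
$w = 11$ ($w = 6 + 5 = 11$)
$V{\left(3 \cdot 6 N{\left(2 \right)} \right)} - 23 w = 2 \cdot 3 \cdot 6 \cdot 2 \left(-2 + 3 \cdot 6 \cdot 2\right) - 253 = 2 \cdot 18 \cdot 2 \left(-2 + 18 \cdot 2\right) - 253 = 2 \cdot 36 \left(-2 + 36\right) - 253 = 2 \cdot 36 \cdot 34 - 253 = 2448 - 253 = 2195$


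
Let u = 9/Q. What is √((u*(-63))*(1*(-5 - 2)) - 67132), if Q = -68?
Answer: I*√77672065/34 ≈ 259.21*I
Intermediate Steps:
u = -9/68 (u = 9/(-68) = 9*(-1/68) = -9/68 ≈ -0.13235)
√((u*(-63))*(1*(-5 - 2)) - 67132) = √((-9/68*(-63))*(1*(-5 - 2)) - 67132) = √(567*(1*(-7))/68 - 67132) = √((567/68)*(-7) - 67132) = √(-3969/68 - 67132) = √(-4568945/68) = I*√77672065/34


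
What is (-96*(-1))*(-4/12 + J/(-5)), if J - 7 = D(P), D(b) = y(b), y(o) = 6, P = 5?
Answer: -1408/5 ≈ -281.60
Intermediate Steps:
D(b) = 6
J = 13 (J = 7 + 6 = 13)
(-96*(-1))*(-4/12 + J/(-5)) = (-96*(-1))*(-4/12 + 13/(-5)) = (-12*(-8))*(-4*1/12 + 13*(-1/5)) = 96*(-1/3 - 13/5) = 96*(-44/15) = -1408/5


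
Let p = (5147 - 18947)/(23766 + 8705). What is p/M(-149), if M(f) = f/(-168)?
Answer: -2318400/4838179 ≈ -0.47919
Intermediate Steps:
M(f) = -f/168 (M(f) = f*(-1/168) = -f/168)
p = -13800/32471 ≈ -0.42499
p/M(-149) = -13800/(32471*((-1/168*(-149)))) = -13800/(32471*149/168) = -13800/32471*168/149 = -2318400/4838179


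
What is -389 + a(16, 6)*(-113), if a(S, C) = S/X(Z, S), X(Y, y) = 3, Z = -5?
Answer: -2975/3 ≈ -991.67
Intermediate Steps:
a(S, C) = S/3
-389 + a(16, 6)*(-113) = -389 + ((⅓)*16)*(-113) = -389 + (16/3)*(-113) = -389 - 1808/3 = -2975/3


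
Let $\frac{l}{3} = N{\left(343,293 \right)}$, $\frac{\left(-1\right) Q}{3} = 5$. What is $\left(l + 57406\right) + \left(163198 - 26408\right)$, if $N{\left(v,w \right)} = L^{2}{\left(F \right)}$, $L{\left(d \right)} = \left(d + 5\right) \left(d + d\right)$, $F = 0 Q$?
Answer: $194196$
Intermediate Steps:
$Q = -15$ ($Q = \left(-3\right) 5 = -15$)
$F = 0$ ($F = 0 \left(-15\right) = 0$)
$L{\left(d \right)} = 2 d \left(5 + d\right)$ ($L{\left(d \right)} = \left(5 + d\right) 2 d = 2 d \left(5 + d\right)$)
$N{\left(v,w \right)} = 0$ ($N{\left(v,w \right)} = \left(2 \cdot 0 \left(5 + 0\right)\right)^{2} = \left(2 \cdot 0 \cdot 5\right)^{2} = 0^{2} = 0$)
$l = 0$ ($l = 3 \cdot 0 = 0$)
$\left(l + 57406\right) + \left(163198 - 26408\right) = \left(0 + 57406\right) + \left(163198 - 26408\right) = 57406 + 136790 = 194196$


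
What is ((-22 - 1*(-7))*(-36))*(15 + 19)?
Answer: 18360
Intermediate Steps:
((-22 - 1*(-7))*(-36))*(15 + 19) = ((-22 + 7)*(-36))*34 = -15*(-36)*34 = 540*34 = 18360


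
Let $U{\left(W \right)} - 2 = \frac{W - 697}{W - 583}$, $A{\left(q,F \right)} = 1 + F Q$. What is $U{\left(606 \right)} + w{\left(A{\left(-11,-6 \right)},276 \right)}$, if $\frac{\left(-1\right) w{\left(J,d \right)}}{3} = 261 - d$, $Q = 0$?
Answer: $\frac{990}{23} \approx 43.043$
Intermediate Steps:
$A{\left(q,F \right)} = 1$ ($A{\left(q,F \right)} = 1 + F 0 = 1 + 0 = 1$)
$w{\left(J,d \right)} = -783 + 3 d$ ($w{\left(J,d \right)} = - 3 \left(261 - d\right) = -783 + 3 d$)
$U{\left(W \right)} = 2 + \frac{-697 + W}{-583 + W}$ ($U{\left(W \right)} = 2 + \frac{W - 697}{W - 583} = 2 + \frac{-697 + W}{-583 + W}$)
$U{\left(606 \right)} + w{\left(A{\left(-11,-6 \right)},276 \right)} = \frac{3 \left(-621 + 606\right)}{-583 + 606} + \left(-783 + 3 \cdot 276\right) = 3 \cdot \frac{1}{23} \left(-15\right) + \left(-783 + 828\right) = 3 \cdot \frac{1}{23} \left(-15\right) + 45 = - \frac{45}{23} + 45 = \frac{990}{23}$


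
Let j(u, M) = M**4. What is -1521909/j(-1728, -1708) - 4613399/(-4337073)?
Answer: 39261999171034248347/36910352899918487808 ≈ 1.0637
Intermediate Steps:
-1521909/j(-1728, -1708) - 4613399/(-4337073) = -1521909/((-1708)**4) - 4613399/(-4337073) = -1521909/8510429245696 - 4613399*(-1/4337073) = -1521909*1/8510429245696 + 4613399/4337073 = -1521909/8510429245696 + 4613399/4337073 = 39261999171034248347/36910352899918487808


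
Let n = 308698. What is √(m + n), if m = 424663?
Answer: √733361 ≈ 856.37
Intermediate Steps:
√(m + n) = √(424663 + 308698) = √733361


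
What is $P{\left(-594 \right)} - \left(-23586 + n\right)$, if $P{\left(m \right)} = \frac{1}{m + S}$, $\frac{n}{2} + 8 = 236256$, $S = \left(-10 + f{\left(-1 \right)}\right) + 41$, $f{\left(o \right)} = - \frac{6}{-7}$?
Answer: $- \frac{1766460857}{3935} \approx -4.4891 \cdot 10^{5}$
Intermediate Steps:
$f{\left(o \right)} = \frac{6}{7}$ ($f{\left(o \right)} = \left(-6\right) \left(- \frac{1}{7}\right) = \frac{6}{7}$)
$S = \frac{223}{7}$ ($S = \left(-10 + \frac{6}{7}\right) + 41 = - \frac{64}{7} + 41 = \frac{223}{7} \approx 31.857$)
$n = 472496$ ($n = -16 + 2 \cdot 236256 = -16 + 472512 = 472496$)
$P{\left(m \right)} = \frac{1}{\frac{223}{7} + m}$ ($P{\left(m \right)} = \frac{1}{m + \frac{223}{7}} = \frac{1}{\frac{223}{7} + m}$)
$P{\left(-594 \right)} - \left(-23586 + n\right) = \frac{7}{223 + 7 \left(-594\right)} + \left(23586 - 472496\right) = \frac{7}{223 - 4158} + \left(23586 - 472496\right) = \frac{7}{-3935} - 448910 = 7 \left(- \frac{1}{3935}\right) - 448910 = - \frac{7}{3935} - 448910 = - \frac{1766460857}{3935}$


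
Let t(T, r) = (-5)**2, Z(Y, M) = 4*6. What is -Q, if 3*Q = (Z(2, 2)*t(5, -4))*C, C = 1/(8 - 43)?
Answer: 40/7 ≈ 5.7143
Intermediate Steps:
Z(Y, M) = 24
C = -1/35 (C = 1/(-35) = -1/35 ≈ -0.028571)
t(T, r) = 25
Q = -40/7 (Q = ((24*25)*(-1/35))/3 = (600*(-1/35))/3 = (1/3)*(-120/7) = -40/7 ≈ -5.7143)
-Q = -1*(-40/7) = 40/7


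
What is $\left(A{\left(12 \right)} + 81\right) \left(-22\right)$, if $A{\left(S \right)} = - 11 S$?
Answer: $1122$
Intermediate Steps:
$\left(A{\left(12 \right)} + 81\right) \left(-22\right) = \left(\left(-11\right) 12 + 81\right) \left(-22\right) = \left(-132 + 81\right) \left(-22\right) = \left(-51\right) \left(-22\right) = 1122$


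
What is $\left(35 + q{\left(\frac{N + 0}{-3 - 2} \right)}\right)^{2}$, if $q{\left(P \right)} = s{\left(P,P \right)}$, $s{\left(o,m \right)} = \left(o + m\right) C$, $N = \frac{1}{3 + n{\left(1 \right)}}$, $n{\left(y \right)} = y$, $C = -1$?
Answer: $\frac{123201}{100} \approx 1232.0$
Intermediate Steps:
$N = \frac{1}{4}$ ($N = \frac{1}{3 + 1} = \frac{1}{4} \approx 0.25$)
$s{\left(o,m \right)} = - m - o$ ($s{\left(o,m \right)} = \left(o + m\right) \left(-1\right) = \left(m + o\right) \left(-1\right) = - m - o$)
$q{\left(P \right)} = - 2 P$ ($q{\left(P \right)} = - P - P = - 2 P$)
$\left(35 + q{\left(\frac{N + 0}{-3 - 2} \right)}\right)^{2} = \left(35 - 2 \frac{\frac{1}{4} + 0}{-3 - 2}\right)^{2} = \left(35 - 2 \frac{1}{4 \left(-5\right)}\right)^{2} = \left(35 - 2 \cdot \frac{1}{4} \left(- \frac{1}{5}\right)\right)^{2} = \left(35 - - \frac{1}{10}\right)^{2} = \left(35 + \frac{1}{10}\right)^{2} = \left(\frac{351}{10}\right)^{2} = \frac{123201}{100}$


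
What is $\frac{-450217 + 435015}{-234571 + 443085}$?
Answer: $- \frac{7601}{104257} \approx -0.072906$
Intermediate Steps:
$\frac{-450217 + 435015}{-234571 + 443085} = - \frac{15202}{208514} = \left(-15202\right) \frac{1}{208514} = - \frac{7601}{104257}$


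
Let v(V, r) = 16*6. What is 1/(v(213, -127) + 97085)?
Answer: 1/97181 ≈ 1.0290e-5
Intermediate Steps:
v(V, r) = 96
1/(v(213, -127) + 97085) = 1/(96 + 97085) = 1/97181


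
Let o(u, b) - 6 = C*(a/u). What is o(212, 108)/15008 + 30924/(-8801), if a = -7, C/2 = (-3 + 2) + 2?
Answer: -49189847723/14001053248 ≈ -3.5133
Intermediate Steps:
C = 2 (C = 2*((-3 + 2) + 2) = 2*(-1 + 2) = 2*1 = 2)
o(u, b) = 6 - 14/u (o(u, b) = 6 + 2*(-7/u) = 6 - 14/u)
o(212, 108)/15008 + 30924/(-8801) = (6 - 14/212)/15008 + 30924/(-8801) = (6 - 14*1/212)*(1/15008) + 30924*(-1/8801) = (6 - 7/106)*(1/15008) - 30924/8801 = (629/106)*(1/15008) - 30924/8801 = 629/1590848 - 30924/8801 = -49189847723/14001053248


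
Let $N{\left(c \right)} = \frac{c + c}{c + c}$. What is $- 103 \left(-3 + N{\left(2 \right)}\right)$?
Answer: $206$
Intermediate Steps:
$N{\left(c \right)} = 1$ ($N{\left(c \right)} = \frac{2 c}{2 c} = 2 c \frac{1}{2 c} = 1$)
$- 103 \left(-3 + N{\left(2 \right)}\right) = - 103 \left(-3 + 1\right) = \left(-103\right) \left(-2\right) = 206$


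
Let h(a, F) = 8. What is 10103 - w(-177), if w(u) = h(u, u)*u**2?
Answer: -240529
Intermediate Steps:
w(u) = 8*u**2
10103 - w(-177) = 10103 - 8*(-177)**2 = 10103 - 8*31329 = 10103 - 1*250632 = 10103 - 250632 = -240529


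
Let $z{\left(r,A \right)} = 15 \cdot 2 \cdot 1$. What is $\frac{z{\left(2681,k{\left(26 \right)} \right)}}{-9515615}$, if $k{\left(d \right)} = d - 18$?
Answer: $- \frac{6}{1903123} \approx -3.1527 \cdot 10^{-6}$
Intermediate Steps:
$k{\left(d \right)} = -18 + d$
$z{\left(r,A \right)} = 30$ ($z{\left(r,A \right)} = 30 \cdot 1 = 30$)
$\frac{z{\left(2681,k{\left(26 \right)} \right)}}{-9515615} = \frac{30}{-9515615} = 30 \left(- \frac{1}{9515615}\right) = - \frac{6}{1903123}$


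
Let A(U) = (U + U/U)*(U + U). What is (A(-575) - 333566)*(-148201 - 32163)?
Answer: -58894978376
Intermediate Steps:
A(U) = 2*U*(1 + U) (A(U) = (U + 1)*(2*U) = (1 + U)*(2*U) = 2*U*(1 + U))
(A(-575) - 333566)*(-148201 - 32163) = (2*(-575)*(1 - 575) - 333566)*(-148201 - 32163) = (2*(-575)*(-574) - 333566)*(-180364) = (660100 - 333566)*(-180364) = 326534*(-180364) = -58894978376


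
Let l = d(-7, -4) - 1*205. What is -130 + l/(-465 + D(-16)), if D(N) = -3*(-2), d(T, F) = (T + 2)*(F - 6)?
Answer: -59515/459 ≈ -129.66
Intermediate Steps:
d(T, F) = (-6 + F)*(2 + T) (d(T, F) = (2 + T)*(-6 + F) = (-6 + F)*(2 + T))
D(N) = 6
l = -155 (l = (-12 - 6*(-7) + 2*(-4) - 4*(-7)) - 1*205 = (-12 + 42 - 8 + 28) - 205 = 50 - 205 = -155)
-130 + l/(-465 + D(-16)) = -130 - 155/(-465 + 6) = -130 - 155/(-459) = -130 - 1/459*(-155) = -130 + 155/459 = -59515/459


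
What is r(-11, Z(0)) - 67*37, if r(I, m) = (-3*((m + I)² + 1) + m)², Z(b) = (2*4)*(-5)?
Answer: 61557237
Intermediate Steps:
Z(b) = -40 (Z(b) = 8*(-5) = -40)
r(I, m) = (-3 + m - 3*(I + m)²)² (r(I, m) = (-3*((I + m)² + 1) + m)² = (-3*(1 + (I + m)²) + m)² = ((-3 - 3*(I + m)²) + m)² = (-3 + m - 3*(I + m)²)²)
r(-11, Z(0)) - 67*37 = (3 - 1*(-40) + 3*(-11 - 40)²)² - 67*37 = (3 + 40 + 3*(-51)²)² - 2479 = (3 + 40 + 3*2601)² - 2479 = (3 + 40 + 7803)² - 2479 = 7846² - 2479 = 61559716 - 2479 = 61557237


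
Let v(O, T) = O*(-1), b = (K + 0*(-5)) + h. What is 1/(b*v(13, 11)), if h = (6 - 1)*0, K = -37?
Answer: 1/481 ≈ 0.0020790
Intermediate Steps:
h = 0 (h = 5*0 = 0)
b = -37 (b = (-37 + 0*(-5)) + 0 = (-37 + 0) + 0 = -37 + 0 = -37)
v(O, T) = -O
1/(b*v(13, 11)) = 1/(-(-37)*13) = 1/(-37*(-13)) = 1/481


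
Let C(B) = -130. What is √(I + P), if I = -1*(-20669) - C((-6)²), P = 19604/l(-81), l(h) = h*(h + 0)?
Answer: √136481843/81 ≈ 144.23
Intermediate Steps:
l(h) = h² (l(h) = h*h = h²)
P = 19604/6561 (P = 19604/((-81)²) = 19604/6561 ≈ 2.9880)
I = 20799 (I = -1*(-20669) - 1*(-130) = 20669 + 130 = 20799)
√(I + P) = √(20799 + 19604/6561) = √(136481843/6561) = √136481843/81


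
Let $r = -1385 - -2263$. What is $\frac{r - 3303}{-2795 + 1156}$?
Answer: $\frac{2425}{1639} \approx 1.4796$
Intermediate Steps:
$r = 878$ ($r = -1385 + 2263 = 878$)
$\frac{r - 3303}{-2795 + 1156} = \frac{878 - 3303}{-2795 + 1156} = - \frac{2425}{-1639} = \left(-2425\right) \left(- \frac{1}{1639}\right) = \frac{2425}{1639}$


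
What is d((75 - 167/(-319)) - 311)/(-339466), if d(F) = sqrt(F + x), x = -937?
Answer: -I*sqrt(29828095)/54144827 ≈ -0.00010087*I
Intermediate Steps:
d(F) = sqrt(-937 + F) (d(F) = sqrt(F - 937) = sqrt(-937 + F))
d((75 - 167/(-319)) - 311)/(-339466) = sqrt(-937 + ((75 - 167/(-319)) - 311))/(-339466) = sqrt(-937 + ((75 - 167*(-1/319)) - 311))*(-1/339466) = sqrt(-937 + ((75 + 167/319) - 311))*(-1/339466) = sqrt(-937 + (24092/319 - 311))*(-1/339466) = sqrt(-937 - 75117/319)*(-1/339466) = sqrt(-374020/319)*(-1/339466) = (2*I*sqrt(29828095)/319)*(-1/339466) = -I*sqrt(29828095)/54144827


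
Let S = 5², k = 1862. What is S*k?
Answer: 46550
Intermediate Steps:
S = 25
S*k = 25*1862 = 46550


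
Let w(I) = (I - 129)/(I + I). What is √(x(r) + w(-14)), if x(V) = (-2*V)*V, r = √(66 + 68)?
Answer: I*√51527/14 ≈ 16.214*I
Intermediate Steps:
r = √134 ≈ 11.576
x(V) = -2*V²
w(I) = (-129 + I)/(2*I) (w(I) = (-129 + I)/((2*I)) = (-129 + I)*(1/(2*I)) = (-129 + I)/(2*I))
√(x(r) + w(-14)) = √(-2*(√134)² + (½)*(-129 - 14)/(-14)) = √(-2*134 + (½)*(-1/14)*(-143)) = √(-268 + 143/28) = √(-7361/28) = I*√51527/14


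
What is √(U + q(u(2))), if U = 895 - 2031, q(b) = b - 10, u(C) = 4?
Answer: I*√1142 ≈ 33.794*I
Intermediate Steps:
q(b) = -10 + b
U = -1136
√(U + q(u(2))) = √(-1136 + (-10 + 4)) = √(-1136 - 6) = √(-1142) = I*√1142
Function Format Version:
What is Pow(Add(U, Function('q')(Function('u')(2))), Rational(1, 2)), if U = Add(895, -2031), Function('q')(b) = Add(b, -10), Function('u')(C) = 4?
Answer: Mul(I, Pow(1142, Rational(1, 2))) ≈ Mul(33.794, I)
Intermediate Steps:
Function('q')(b) = Add(-10, b)
U = -1136
Pow(Add(U, Function('q')(Function('u')(2))), Rational(1, 2)) = Pow(Add(-1136, Add(-10, 4)), Rational(1, 2)) = Pow(Add(-1136, -6), Rational(1, 2)) = Pow(-1142, Rational(1, 2)) = Mul(I, Pow(1142, Rational(1, 2)))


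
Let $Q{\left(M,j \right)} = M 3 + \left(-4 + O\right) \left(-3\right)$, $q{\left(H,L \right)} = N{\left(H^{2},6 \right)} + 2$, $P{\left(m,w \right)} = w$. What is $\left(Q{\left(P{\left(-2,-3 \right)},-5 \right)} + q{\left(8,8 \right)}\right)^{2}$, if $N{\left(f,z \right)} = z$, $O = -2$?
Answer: $289$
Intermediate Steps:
$q{\left(H,L \right)} = 8$ ($q{\left(H,L \right)} = 6 + 2 = 8$)
$Q{\left(M,j \right)} = 18 + 3 M$ ($Q{\left(M,j \right)} = M 3 + \left(-4 - 2\right) \left(-3\right) = 3 M - -18 = 3 M + 18 = 18 + 3 M$)
$\left(Q{\left(P{\left(-2,-3 \right)},-5 \right)} + q{\left(8,8 \right)}\right)^{2} = \left(\left(18 + 3 \left(-3\right)\right) + 8\right)^{2} = \left(\left(18 - 9\right) + 8\right)^{2} = \left(9 + 8\right)^{2} = 17^{2} = 289$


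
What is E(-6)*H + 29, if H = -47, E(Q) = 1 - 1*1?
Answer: 29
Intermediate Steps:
E(Q) = 0 (E(Q) = 1 - 1 = 0)
E(-6)*H + 29 = 0*(-47) + 29 = 0 + 29 = 29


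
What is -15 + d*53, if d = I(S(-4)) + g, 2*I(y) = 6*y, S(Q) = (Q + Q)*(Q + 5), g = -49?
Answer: -3884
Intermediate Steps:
S(Q) = 2*Q*(5 + Q) (S(Q) = (2*Q)*(5 + Q) = 2*Q*(5 + Q))
I(y) = 3*y (I(y) = (6*y)/2 = 3*y)
d = -73 (d = 3*(2*(-4)*(5 - 4)) - 49 = 3*(2*(-4)*1) - 49 = 3*(-8) - 49 = -24 - 49 = -73)
-15 + d*53 = -15 - 73*53 = -15 - 3869 = -3884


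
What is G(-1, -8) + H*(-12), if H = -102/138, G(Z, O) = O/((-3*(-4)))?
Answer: 566/69 ≈ 8.2029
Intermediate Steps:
G(Z, O) = O/12
H = -17/23 (H = -102*1/138 = -17/23 ≈ -0.73913)
G(-1, -8) + H*(-12) = (1/12)*(-8) - 17/23*(-12) = -⅔ + 204/23 = 566/69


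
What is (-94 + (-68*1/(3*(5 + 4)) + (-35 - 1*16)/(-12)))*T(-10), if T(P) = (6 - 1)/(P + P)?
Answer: 9965/432 ≈ 23.067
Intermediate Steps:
T(P) = 5/(2*P) (T(P) = 5/((2*P)) = 5*(1/(2*P)) = 5/(2*P))
(-94 + (-68*1/(3*(5 + 4)) + (-35 - 1*16)/(-12)))*T(-10) = (-94 + (-68*1/(3*(5 + 4)) + (-35 - 1*16)/(-12)))*((5/2)/(-10)) = (-94 + (-68/(3*9) + (-35 - 16)*(-1/12)))*((5/2)*(-⅒)) = (-94 + (-68/27 - 51*(-1/12)))*(-¼) = (-94 + (-68*1/27 + 17/4))*(-¼) = (-94 + (-68/27 + 17/4))*(-¼) = (-94 + 187/108)*(-¼) = -9965/108*(-¼) = 9965/432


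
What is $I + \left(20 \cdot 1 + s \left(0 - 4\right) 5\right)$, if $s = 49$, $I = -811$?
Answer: $-1771$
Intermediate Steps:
$I + \left(20 \cdot 1 + s \left(0 - 4\right) 5\right) = -811 + \left(20 \cdot 1 + 49 \left(0 - 4\right) 5\right) = -811 + \left(20 + 49 \left(\left(-4\right) 5\right)\right) = -811 + \left(20 + 49 \left(-20\right)\right) = -811 + \left(20 - 980\right) = -811 - 960 = -1771$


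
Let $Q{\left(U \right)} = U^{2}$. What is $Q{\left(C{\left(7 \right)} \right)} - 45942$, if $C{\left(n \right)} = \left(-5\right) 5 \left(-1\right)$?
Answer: $-45317$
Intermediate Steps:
$C{\left(n \right)} = 25$ ($C{\left(n \right)} = \left(-25\right) \left(-1\right) = 25$)
$Q{\left(C{\left(7 \right)} \right)} - 45942 = 25^{2} - 45942 = 625 - 45942 = -45317$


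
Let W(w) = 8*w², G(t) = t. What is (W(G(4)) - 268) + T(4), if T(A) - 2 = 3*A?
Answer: -126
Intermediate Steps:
T(A) = 2 + 3*A
(W(G(4)) - 268) + T(4) = (8*4² - 268) + (2 + 3*4) = (8*16 - 268) + (2 + 12) = (128 - 268) + 14 = -140 + 14 = -126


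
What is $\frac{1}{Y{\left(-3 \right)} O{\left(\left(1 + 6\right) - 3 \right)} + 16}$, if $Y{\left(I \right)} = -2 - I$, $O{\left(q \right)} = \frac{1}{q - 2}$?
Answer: $\frac{2}{33} \approx 0.060606$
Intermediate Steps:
$O{\left(q \right)} = \frac{1}{-2 + q}$
$\frac{1}{Y{\left(-3 \right)} O{\left(\left(1 + 6\right) - 3 \right)} + 16} = \frac{1}{\frac{-2 - -3}{-2 + \left(\left(1 + 6\right) - 3\right)} + 16} = \frac{1}{\frac{-2 + 3}{-2 + \left(7 - 3\right)} + 16} = \frac{1}{1 \frac{1}{-2 + 4} + 16} = \frac{1}{1 \cdot \frac{1}{2} + 16} = \frac{1}{\frac{1}{2} + 16} = \frac{1}{\frac{33}{2}} = \frac{2}{33}$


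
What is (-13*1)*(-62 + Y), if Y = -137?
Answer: 2587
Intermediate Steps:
(-13*1)*(-62 + Y) = (-13*1)*(-62 - 137) = -13*(-199) = 2587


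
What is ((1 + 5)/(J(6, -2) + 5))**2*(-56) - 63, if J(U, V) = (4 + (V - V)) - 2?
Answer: -729/7 ≈ -104.14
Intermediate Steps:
J(U, V) = 2 (J(U, V) = (4 + 0) - 2 = 4 - 2 = 2)
((1 + 5)/(J(6, -2) + 5))**2*(-56) - 63 = ((1 + 5)/(2 + 5))**2*(-56) - 63 = (6/7)**2*(-56) - 63 = (36/49)*(-56) - 63 = -288/7 - 63 = -729/7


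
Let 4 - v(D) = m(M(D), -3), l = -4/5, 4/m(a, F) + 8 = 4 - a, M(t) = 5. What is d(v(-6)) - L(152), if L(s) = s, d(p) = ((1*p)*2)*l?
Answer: -1432/9 ≈ -159.11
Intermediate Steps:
m(a, F) = 4/(-4 - a) (m(a, F) = 4/(-8 + (4 - a)) = 4/(-4 - a))
l = -⅘ (l = -4*⅕ = -⅘ ≈ -0.80000)
v(D) = 40/9 (v(D) = 4 - (-4)/(4 + 5) = 4 - (-4)/9 = 4 - 1*(-4/9) = 4 + 4/9 = 40/9)
d(p) = -8*p/5 (d(p) = ((1*p)*2)*(-⅘) = (p*2)*(-⅘) = (2*p)*(-⅘) = -8*p/5)
d(v(-6)) - L(152) = -8/5*40/9 - 1*152 = -64/9 - 152 = -1432/9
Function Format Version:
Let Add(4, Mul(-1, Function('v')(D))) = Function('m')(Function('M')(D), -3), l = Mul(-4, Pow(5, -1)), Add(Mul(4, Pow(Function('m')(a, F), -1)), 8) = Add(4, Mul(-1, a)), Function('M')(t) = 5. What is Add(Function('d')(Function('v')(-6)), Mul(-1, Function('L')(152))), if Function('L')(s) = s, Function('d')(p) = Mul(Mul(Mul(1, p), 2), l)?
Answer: Rational(-1432, 9) ≈ -159.11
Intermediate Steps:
Function('m')(a, F) = Mul(4, Pow(Add(-4, Mul(-1, a)), -1)) (Function('m')(a, F) = Mul(4, Pow(Add(-8, Add(4, Mul(-1, a))), -1)) = Mul(4, Pow(Add(-4, Mul(-1, a)), -1)))
l = Rational(-4, 5) (l = Mul(-4, Rational(1, 5)) = Rational(-4, 5) ≈ -0.80000)
Function('v')(D) = Rational(40, 9) (Function('v')(D) = Add(4, Mul(-1, Mul(-4, Pow(Add(4, 5), -1)))) = Add(4, Mul(-1, Mul(-4, Pow(9, -1)))) = Add(4, Mul(-1, Mul(-4, Rational(1, 9)))) = Add(4, Mul(-1, Rational(-4, 9))) = Add(4, Rational(4, 9)) = Rational(40, 9))
Function('d')(p) = Mul(Rational(-8, 5), p) (Function('d')(p) = Mul(Mul(Mul(1, p), 2), Rational(-4, 5)) = Mul(Mul(p, 2), Rational(-4, 5)) = Mul(Mul(2, p), Rational(-4, 5)) = Mul(Rational(-8, 5), p))
Add(Function('d')(Function('v')(-6)), Mul(-1, Function('L')(152))) = Add(Mul(Rational(-8, 5), Rational(40, 9)), Mul(-1, 152)) = Add(Rational(-64, 9), -152) = Rational(-1432, 9)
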